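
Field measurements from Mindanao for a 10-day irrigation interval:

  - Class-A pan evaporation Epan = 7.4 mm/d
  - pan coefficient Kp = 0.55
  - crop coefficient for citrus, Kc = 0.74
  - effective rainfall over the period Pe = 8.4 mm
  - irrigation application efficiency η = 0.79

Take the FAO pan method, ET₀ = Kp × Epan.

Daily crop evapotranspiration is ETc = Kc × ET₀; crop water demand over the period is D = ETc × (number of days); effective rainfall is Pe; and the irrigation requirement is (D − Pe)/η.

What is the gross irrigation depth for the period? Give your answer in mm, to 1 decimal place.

27.5 mm

ET₀ = 0.55 × 7.4 = 4.0700 mm/d
ETc = Kc × ET₀ = 0.74 × 4.0700 = 3.0118 mm/d
Crop demand D = ETc × 10 d = 3.0118 × 10 = 30.118 mm
D − Pe = 30.118 − 8.4 = 21.718 mm
Gross irrigation = 21.718 / 0.79 = 27.491 mm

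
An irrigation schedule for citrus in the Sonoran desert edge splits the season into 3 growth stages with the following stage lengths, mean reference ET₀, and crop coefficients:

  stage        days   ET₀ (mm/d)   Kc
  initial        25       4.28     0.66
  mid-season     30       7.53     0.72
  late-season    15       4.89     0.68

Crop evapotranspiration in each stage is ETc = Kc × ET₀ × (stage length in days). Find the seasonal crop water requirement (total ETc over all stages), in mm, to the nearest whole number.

283 mm

initial: 0.66 × 4.28 × 25 = 70.62 mm
mid-season: 0.72 × 7.53 × 30 = 162.65 mm
late-season: 0.68 × 4.89 × 15 = 49.88 mm
Seasonal total = 283.15 mm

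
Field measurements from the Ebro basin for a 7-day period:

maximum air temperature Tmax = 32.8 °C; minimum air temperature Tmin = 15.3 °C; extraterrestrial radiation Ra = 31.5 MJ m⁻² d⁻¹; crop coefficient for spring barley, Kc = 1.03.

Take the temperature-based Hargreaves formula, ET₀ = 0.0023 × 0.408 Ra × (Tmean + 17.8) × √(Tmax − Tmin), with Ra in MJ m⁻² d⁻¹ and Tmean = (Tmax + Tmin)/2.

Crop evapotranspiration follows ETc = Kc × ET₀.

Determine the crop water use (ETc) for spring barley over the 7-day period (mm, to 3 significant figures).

37.3 mm

Tmean = (32.8 + 15.3)/2 = 24.05 °C
0.408 Ra = 0.408 × 31.5 = 12.8520 mm/d equivalent
ET₀ = 0.0023 × 12.8520 × (24.05 + 17.8) × √17.5 = 0.0023 × 12.8520 × 41.85 × 4.1833 = 5.1750 mm/d
ETc = Kc × ET₀ = 1.03 × 5.1750 = 5.3303 mm/d
Over 7 days: 5.3303 × 7 = 37.312 mm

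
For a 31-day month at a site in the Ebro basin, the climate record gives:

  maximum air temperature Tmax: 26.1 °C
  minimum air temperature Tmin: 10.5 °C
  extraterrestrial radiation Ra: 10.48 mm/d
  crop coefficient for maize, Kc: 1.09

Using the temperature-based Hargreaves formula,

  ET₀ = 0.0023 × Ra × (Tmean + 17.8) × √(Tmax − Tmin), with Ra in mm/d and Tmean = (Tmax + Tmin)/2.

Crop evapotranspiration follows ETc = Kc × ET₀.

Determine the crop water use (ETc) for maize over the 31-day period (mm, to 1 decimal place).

Tmean = (26.1 + 10.5)/2 = 18.30 °C
ET₀ = 0.0023 × 10.48 × (18.30 + 17.8) × √15.6 = 0.0023 × 10.48 × 36.10 × 3.9497 = 3.4368 mm/d
ETc = Kc × ET₀ = 1.09 × 3.4368 = 3.7461 mm/d
Over 31 days: 3.7461 × 31 = 116.129 mm

116.1 mm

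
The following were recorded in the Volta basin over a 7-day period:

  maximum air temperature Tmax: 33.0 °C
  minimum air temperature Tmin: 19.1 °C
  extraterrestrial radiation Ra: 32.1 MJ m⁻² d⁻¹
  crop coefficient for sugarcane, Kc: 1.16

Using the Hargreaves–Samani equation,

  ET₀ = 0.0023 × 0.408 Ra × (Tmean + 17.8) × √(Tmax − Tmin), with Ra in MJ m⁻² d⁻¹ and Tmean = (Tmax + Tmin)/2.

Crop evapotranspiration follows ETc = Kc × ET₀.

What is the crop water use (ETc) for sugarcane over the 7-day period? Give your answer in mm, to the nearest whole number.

40 mm

Tmean = (33.0 + 19.1)/2 = 26.05 °C
0.408 Ra = 0.408 × 32.1 = 13.0968 mm/d equivalent
ET₀ = 0.0023 × 13.0968 × (26.05 + 17.8) × √13.9 = 0.0023 × 13.0968 × 43.85 × 3.7283 = 4.9246 mm/d
ETc = Kc × ET₀ = 1.16 × 4.9246 = 5.7125 mm/d
Over 7 days: 5.7125 × 7 = 39.988 mm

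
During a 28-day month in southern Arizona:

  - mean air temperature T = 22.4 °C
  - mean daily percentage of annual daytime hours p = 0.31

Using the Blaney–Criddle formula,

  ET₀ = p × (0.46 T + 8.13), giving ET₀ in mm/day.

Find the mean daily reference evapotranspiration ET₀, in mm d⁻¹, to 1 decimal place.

ET₀ = 0.31 × (0.46 × 22.4 + 8.13) = 0.31 × 18.434 = 5.7145 mm/d

5.7 mm d⁻¹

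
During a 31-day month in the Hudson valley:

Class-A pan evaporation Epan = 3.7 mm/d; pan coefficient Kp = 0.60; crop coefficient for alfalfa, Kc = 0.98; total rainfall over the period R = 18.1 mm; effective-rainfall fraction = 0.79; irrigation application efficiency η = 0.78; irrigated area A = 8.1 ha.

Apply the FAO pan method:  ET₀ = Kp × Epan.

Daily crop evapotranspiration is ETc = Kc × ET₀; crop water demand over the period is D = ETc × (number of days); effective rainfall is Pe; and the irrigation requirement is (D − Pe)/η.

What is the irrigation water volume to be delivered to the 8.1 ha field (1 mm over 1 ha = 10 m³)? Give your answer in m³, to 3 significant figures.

5520 m³

ET₀ = 0.60 × 3.7 = 2.2200 mm/d
ETc = Kc × ET₀ = 0.98 × 2.2200 = 2.1756 mm/d
Crop demand D = ETc × 31 d = 2.1756 × 31 = 67.444 mm
Pe = 0.79 × 18.1 = 14.299 mm
D − Pe = 67.444 − 14.299 = 53.145 mm
Gross irrigation = 53.145 / 0.78 = 68.135 mm
Volume = 68.135 mm × 8.1 ha × 10 = 5518.9 m³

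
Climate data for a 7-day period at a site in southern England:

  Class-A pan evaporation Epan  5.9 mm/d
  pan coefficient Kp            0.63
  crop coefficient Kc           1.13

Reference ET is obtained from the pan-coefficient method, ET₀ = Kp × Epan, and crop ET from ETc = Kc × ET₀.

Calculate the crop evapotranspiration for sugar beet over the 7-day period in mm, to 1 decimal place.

29.4 mm

ET₀ = 0.63 × 5.9 = 3.7170 mm/d
ETc = Kc × ET₀ = 1.13 × 3.7170 = 4.2002 mm/d
Over 7 days: 4.2002 × 7 = 29.401 mm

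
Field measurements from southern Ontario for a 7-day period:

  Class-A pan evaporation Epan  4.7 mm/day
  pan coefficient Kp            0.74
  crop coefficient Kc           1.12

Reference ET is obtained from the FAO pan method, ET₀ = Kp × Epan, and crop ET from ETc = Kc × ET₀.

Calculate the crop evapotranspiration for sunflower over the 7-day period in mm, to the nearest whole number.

27 mm

ET₀ = 0.74 × 4.7 = 3.4780 mm/d
ETc = Kc × ET₀ = 1.12 × 3.4780 = 3.8954 mm/d
Over 7 days: 3.8954 × 7 = 27.268 mm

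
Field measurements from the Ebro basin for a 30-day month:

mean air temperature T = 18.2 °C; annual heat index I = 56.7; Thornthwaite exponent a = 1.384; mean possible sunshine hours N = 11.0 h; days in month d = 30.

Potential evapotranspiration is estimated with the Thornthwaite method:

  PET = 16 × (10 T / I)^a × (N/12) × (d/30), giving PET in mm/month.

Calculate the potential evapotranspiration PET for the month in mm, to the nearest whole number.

10T/I = 10 × 18.2 / 56.7 = 3.2099
(10T/I)^a = 3.2099^1.384 = 5.0232
Uncorrected PET = 16 × 5.0232 = 80.371 mm
Correction = (N/12)(d/30) = (11.0/12)(30/30) = 0.9167
PET = 80.371 × 0.9167 = 73.676 mm/month

74 mm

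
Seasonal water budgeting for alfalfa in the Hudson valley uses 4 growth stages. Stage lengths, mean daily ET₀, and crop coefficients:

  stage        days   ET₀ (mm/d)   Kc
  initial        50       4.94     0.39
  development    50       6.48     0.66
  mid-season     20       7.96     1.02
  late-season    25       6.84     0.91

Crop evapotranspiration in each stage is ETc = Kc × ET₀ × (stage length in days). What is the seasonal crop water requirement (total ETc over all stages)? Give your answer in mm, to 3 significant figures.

initial: 0.39 × 4.94 × 50 = 96.33 mm
development: 0.66 × 6.48 × 50 = 213.84 mm
mid-season: 1.02 × 7.96 × 20 = 162.38 mm
late-season: 0.91 × 6.84 × 25 = 155.61 mm
Seasonal total = 628.16 mm

628 mm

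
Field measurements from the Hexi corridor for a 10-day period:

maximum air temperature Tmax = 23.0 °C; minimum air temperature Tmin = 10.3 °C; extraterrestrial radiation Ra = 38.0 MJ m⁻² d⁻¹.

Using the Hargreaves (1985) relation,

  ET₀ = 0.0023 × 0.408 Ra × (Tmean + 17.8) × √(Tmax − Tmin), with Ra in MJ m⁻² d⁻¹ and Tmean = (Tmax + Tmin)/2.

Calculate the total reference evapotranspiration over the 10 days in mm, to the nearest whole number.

Tmean = (23.0 + 10.3)/2 = 16.65 °C
0.408 Ra = 0.408 × 38.0 = 15.5040 mm/d equivalent
ET₀ = 0.0023 × 15.5040 × (16.65 + 17.8) × √12.7 = 0.0023 × 15.5040 × 34.45 × 3.5637 = 4.3779 mm/d
Over 10 days: 4.3779 × 10 = 43.779 mm

44 mm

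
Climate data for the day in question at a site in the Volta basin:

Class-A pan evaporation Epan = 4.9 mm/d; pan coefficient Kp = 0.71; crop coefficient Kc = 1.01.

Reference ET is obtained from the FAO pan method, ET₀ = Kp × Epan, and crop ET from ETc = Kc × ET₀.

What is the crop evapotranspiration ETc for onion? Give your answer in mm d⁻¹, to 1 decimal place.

ET₀ = 0.71 × 4.9 = 3.4790 mm/d
ETc = Kc × ET₀ = 1.01 × 3.4790 = 3.5138 mm/d

3.5 mm d⁻¹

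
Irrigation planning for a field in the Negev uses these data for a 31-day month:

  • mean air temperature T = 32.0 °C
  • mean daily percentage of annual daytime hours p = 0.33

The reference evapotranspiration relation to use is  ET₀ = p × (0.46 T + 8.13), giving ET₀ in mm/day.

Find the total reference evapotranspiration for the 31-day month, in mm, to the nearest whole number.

234 mm

ET₀ = 0.33 × (0.46 × 32.0 + 8.13) = 0.33 × 22.850 = 7.5405 mm/d
Monthly total = 7.5405 × 31 = 233.756 mm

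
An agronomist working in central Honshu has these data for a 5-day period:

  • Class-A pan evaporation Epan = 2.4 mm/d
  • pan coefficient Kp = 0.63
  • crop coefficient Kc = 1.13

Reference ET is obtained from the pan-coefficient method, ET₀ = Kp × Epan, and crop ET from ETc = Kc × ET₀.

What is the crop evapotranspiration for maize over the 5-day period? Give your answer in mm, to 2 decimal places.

ET₀ = 0.63 × 2.4 = 1.5120 mm/d
ETc = Kc × ET₀ = 1.13 × 1.5120 = 1.7086 mm/d
Over 5 days: 1.7086 × 5 = 8.543 mm

8.54 mm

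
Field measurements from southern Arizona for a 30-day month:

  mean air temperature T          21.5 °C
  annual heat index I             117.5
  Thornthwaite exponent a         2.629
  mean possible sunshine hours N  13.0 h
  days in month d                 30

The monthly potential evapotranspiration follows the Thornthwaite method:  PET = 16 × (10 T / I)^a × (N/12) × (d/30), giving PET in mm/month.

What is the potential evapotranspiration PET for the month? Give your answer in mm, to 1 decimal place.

84.9 mm

10T/I = 10 × 21.5 / 117.5 = 1.8298
(10T/I)^a = 1.8298^2.629 = 4.8962
Uncorrected PET = 16 × 4.8962 = 78.339 mm
Correction = (N/12)(d/30) = (13.0/12)(30/30) = 1.0833
PET = 78.339 × 1.0833 = 84.865 mm/month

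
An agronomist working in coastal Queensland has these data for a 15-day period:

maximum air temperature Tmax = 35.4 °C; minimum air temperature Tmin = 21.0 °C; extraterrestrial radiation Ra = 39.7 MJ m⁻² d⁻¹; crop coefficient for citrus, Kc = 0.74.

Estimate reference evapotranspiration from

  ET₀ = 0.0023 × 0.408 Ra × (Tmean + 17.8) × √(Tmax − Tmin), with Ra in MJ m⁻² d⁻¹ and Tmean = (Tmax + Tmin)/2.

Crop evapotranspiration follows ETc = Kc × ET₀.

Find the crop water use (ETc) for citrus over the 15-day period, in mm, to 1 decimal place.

Tmean = (35.4 + 21.0)/2 = 28.20 °C
0.408 Ra = 0.408 × 39.7 = 16.1976 mm/d equivalent
ET₀ = 0.0023 × 16.1976 × (28.20 + 17.8) × √14.4 = 0.0023 × 16.1976 × 46.00 × 3.7947 = 6.5030 mm/d
ETc = Kc × ET₀ = 0.74 × 6.5030 = 4.8122 mm/d
Over 15 days: 4.8122 × 15 = 72.183 mm

72.2 mm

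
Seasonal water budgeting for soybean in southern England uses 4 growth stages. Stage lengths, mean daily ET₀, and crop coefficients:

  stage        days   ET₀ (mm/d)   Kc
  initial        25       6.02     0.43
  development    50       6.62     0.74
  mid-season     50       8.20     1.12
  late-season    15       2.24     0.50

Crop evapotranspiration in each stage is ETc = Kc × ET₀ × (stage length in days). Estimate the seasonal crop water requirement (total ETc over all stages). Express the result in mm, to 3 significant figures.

initial: 0.43 × 6.02 × 25 = 64.72 mm
development: 0.74 × 6.62 × 50 = 244.94 mm
mid-season: 1.12 × 8.20 × 50 = 459.20 mm
late-season: 0.50 × 2.24 × 15 = 16.80 mm
Seasonal total = 785.66 mm

786 mm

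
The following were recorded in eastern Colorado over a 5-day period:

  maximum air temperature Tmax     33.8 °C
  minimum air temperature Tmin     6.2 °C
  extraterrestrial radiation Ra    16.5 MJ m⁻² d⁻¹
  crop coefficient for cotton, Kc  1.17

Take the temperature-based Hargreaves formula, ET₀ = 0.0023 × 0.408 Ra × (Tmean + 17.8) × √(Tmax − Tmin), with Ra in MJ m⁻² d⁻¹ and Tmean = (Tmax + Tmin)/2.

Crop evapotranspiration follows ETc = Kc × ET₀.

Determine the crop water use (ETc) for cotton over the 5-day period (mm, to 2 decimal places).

Tmean = (33.8 + 6.2)/2 = 20.00 °C
0.408 Ra = 0.408 × 16.5 = 6.7320 mm/d equivalent
ET₀ = 0.0023 × 6.7320 × (20.00 + 17.8) × √27.6 = 0.0023 × 6.7320 × 37.80 × 5.2536 = 3.0748 mm/d
ETc = Kc × ET₀ = 1.17 × 3.0748 = 3.5975 mm/d
Over 5 days: 3.5975 × 5 = 17.988 mm

17.99 mm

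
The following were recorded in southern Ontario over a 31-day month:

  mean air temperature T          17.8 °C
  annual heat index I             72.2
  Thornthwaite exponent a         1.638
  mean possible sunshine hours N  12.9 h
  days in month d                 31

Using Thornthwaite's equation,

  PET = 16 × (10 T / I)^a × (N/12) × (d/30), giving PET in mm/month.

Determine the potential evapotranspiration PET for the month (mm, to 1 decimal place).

10T/I = 10 × 17.8 / 72.2 = 2.4654
(10T/I)^a = 2.4654^1.638 = 4.3844
Uncorrected PET = 16 × 4.3844 = 70.150 mm
Correction = (N/12)(d/30) = (12.9/12)(31/30) = 1.1108
PET = 70.150 × 1.1108 = 77.923 mm/month

77.9 mm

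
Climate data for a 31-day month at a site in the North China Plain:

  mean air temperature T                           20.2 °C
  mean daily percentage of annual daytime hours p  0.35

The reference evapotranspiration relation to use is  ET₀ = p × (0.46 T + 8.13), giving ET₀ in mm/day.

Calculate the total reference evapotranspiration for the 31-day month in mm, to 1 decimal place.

189.0 mm

ET₀ = 0.35 × (0.46 × 20.2 + 8.13) = 0.35 × 17.422 = 6.0977 mm/d
Monthly total = 6.0977 × 31 = 189.029 mm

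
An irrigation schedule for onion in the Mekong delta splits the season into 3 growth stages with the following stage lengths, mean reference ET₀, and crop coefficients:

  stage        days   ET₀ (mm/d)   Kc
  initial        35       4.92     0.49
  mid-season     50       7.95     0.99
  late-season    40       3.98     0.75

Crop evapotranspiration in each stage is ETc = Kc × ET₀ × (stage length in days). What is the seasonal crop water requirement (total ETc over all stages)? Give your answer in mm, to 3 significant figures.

initial: 0.49 × 4.92 × 35 = 84.38 mm
mid-season: 0.99 × 7.95 × 50 = 393.53 mm
late-season: 0.75 × 3.98 × 40 = 119.40 mm
Seasonal total = 597.31 mm

597 mm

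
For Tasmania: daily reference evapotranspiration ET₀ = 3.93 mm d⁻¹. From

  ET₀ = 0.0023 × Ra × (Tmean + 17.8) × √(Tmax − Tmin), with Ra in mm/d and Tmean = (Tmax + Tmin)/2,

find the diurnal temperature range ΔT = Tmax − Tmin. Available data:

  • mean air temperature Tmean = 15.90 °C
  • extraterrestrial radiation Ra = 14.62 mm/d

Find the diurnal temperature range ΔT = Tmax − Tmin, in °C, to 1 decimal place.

12.0 °C

√ΔT = ET₀ / [0.0023 × Ra × (Tmean+17.8)] = 3.93 / (0.0023 × 14.62 × 33.70) = 3.4681
ΔT = 3.4681² = 12.028 °C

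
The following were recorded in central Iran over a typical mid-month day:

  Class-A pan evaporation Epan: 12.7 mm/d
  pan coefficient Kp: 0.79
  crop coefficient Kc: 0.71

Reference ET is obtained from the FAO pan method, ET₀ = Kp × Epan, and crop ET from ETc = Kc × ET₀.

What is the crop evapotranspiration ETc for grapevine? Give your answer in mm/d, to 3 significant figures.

ET₀ = 0.79 × 12.7 = 10.0330 mm/d
ETc = Kc × ET₀ = 0.71 × 10.0330 = 7.1234 mm/d

7.12 mm/d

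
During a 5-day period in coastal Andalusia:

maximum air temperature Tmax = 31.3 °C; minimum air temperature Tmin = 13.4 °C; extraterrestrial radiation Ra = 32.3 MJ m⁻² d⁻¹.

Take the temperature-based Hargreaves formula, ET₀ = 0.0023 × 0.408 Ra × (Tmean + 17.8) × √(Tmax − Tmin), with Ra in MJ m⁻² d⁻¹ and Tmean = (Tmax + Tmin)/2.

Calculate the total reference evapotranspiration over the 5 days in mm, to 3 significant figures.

Tmean = (31.3 + 13.4)/2 = 22.35 °C
0.408 Ra = 0.408 × 32.3 = 13.1784 mm/d equivalent
ET₀ = 0.0023 × 13.1784 × (22.35 + 17.8) × √17.9 = 0.0023 × 13.1784 × 40.15 × 4.2308 = 5.1487 mm/d
Over 5 days: 5.1487 × 5 = 25.744 mm

25.7 mm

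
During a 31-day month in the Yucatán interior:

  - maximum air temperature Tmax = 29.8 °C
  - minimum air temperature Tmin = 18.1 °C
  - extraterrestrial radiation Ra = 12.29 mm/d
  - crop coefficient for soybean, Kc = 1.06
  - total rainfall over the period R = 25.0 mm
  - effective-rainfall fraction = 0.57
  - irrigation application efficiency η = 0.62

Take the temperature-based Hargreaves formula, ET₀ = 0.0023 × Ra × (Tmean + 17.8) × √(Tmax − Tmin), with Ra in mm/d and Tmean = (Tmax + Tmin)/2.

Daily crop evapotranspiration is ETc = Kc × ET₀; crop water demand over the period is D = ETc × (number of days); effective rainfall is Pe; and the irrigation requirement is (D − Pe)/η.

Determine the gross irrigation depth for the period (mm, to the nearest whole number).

191 mm

Tmean = (29.8 + 18.1)/2 = 23.95 °C
ET₀ = 0.0023 × 12.29 × (23.95 + 17.8) × √11.7 = 0.0023 × 12.29 × 41.75 × 3.4205 = 4.0367 mm/d
ETc = Kc × ET₀ = 1.06 × 4.0367 = 4.2789 mm/d
Crop demand D = ETc × 31 d = 4.2789 × 31 = 132.646 mm
Pe = 0.57 × 25.0 = 14.250 mm
D − Pe = 132.646 − 14.250 = 118.396 mm
Gross irrigation = 118.396 / 0.62 = 190.961 mm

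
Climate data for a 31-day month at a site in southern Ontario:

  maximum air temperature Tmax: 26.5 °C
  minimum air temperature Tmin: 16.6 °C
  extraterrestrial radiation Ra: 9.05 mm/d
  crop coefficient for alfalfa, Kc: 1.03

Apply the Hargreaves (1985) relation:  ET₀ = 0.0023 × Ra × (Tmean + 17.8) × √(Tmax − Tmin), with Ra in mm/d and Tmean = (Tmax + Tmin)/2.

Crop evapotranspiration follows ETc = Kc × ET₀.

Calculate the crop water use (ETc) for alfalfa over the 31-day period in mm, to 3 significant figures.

Tmean = (26.5 + 16.6)/2 = 21.55 °C
ET₀ = 0.0023 × 9.05 × (21.55 + 17.8) × √9.9 = 0.0023 × 9.05 × 39.35 × 3.1464 = 2.5771 mm/d
ETc = Kc × ET₀ = 1.03 × 2.5771 = 2.6544 mm/d
Over 31 days: 2.6544 × 31 = 82.286 mm

82.3 mm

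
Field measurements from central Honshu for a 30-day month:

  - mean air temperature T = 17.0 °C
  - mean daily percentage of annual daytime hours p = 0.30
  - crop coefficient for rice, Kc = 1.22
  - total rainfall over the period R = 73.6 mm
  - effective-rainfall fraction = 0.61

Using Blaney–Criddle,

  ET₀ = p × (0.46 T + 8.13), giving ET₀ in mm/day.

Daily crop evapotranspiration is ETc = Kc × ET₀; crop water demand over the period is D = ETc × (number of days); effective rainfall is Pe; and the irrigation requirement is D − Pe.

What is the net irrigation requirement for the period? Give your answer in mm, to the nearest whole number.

ET₀ = 0.30 × (0.46 × 17.0 + 8.13) = 0.30 × 15.950 = 4.7850 mm/d
ETc = Kc × ET₀ = 1.22 × 4.7850 = 5.8377 mm/d
Crop demand D = ETc × 30 d = 5.8377 × 30 = 175.131 mm
Pe = 0.61 × 73.6 = 44.896 mm
D − Pe = 175.131 − 44.896 = 130.235 mm

130 mm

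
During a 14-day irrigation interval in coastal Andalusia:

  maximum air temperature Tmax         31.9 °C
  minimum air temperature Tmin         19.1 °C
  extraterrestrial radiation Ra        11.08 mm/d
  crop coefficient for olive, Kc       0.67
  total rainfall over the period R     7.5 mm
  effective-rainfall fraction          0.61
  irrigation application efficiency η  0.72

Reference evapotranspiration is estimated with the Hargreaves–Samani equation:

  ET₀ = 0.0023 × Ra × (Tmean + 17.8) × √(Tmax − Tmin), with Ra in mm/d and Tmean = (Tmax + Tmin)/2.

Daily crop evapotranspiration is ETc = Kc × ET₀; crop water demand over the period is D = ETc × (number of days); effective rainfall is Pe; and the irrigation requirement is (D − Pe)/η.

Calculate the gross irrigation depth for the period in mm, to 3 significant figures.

45.1 mm

Tmean = (31.9 + 19.1)/2 = 25.50 °C
ET₀ = 0.0023 × 11.08 × (25.50 + 17.8) × √12.8 = 0.0023 × 11.08 × 43.30 × 3.5777 = 3.9478 mm/d
ETc = Kc × ET₀ = 0.67 × 3.9478 = 2.6450 mm/d
Crop demand D = ETc × 14 d = 2.6450 × 14 = 37.030 mm
Pe = 0.61 × 7.5 = 4.575 mm
D − Pe = 37.030 − 4.575 = 32.455 mm
Gross irrigation = 32.455 / 0.72 = 45.076 mm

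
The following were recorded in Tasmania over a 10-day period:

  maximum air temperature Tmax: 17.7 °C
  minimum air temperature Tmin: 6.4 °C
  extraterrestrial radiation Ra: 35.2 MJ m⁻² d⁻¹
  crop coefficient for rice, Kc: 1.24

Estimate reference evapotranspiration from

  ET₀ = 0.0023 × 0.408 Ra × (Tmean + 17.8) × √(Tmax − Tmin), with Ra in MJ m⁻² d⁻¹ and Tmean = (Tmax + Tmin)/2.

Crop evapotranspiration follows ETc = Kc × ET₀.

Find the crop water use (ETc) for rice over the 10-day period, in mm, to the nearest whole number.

41 mm

Tmean = (17.7 + 6.4)/2 = 12.05 °C
0.408 Ra = 0.408 × 35.2 = 14.3616 mm/d equivalent
ET₀ = 0.0023 × 14.3616 × (12.05 + 17.8) × √11.3 = 0.0023 × 14.3616 × 29.85 × 3.3615 = 3.3144 mm/d
ETc = Kc × ET₀ = 1.24 × 3.3144 = 4.1099 mm/d
Over 10 days: 4.1099 × 10 = 41.099 mm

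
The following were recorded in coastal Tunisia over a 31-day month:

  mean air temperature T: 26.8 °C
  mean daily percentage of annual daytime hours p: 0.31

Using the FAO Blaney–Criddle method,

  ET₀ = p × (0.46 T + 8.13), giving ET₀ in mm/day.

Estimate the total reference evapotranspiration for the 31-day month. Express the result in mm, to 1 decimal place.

ET₀ = 0.31 × (0.46 × 26.8 + 8.13) = 0.31 × 20.458 = 6.3420 mm/d
Monthly total = 6.3420 × 31 = 196.602 mm

196.6 mm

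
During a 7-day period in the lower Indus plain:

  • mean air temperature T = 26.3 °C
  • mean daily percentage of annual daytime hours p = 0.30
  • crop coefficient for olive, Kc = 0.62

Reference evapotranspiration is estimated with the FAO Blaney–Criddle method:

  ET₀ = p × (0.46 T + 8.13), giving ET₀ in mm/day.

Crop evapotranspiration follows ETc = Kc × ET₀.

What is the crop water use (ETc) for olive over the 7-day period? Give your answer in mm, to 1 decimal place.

26.3 mm

ET₀ = 0.30 × (0.46 × 26.3 + 8.13) = 0.30 × 20.228 = 6.0684 mm/d
ETc = Kc × ET₀ = 0.62 × 6.0684 = 3.7624 mm/d
Over 7 days: 3.7624 × 7 = 26.337 mm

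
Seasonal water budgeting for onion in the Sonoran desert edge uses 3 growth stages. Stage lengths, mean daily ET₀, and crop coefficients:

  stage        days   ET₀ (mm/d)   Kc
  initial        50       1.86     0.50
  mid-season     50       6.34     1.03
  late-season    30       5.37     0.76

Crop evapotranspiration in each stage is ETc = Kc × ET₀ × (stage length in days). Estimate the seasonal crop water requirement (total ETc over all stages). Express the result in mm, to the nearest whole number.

495 mm

initial: 0.50 × 1.86 × 50 = 46.50 mm
mid-season: 1.03 × 6.34 × 50 = 326.51 mm
late-season: 0.76 × 5.37 × 30 = 122.44 mm
Seasonal total = 495.45 mm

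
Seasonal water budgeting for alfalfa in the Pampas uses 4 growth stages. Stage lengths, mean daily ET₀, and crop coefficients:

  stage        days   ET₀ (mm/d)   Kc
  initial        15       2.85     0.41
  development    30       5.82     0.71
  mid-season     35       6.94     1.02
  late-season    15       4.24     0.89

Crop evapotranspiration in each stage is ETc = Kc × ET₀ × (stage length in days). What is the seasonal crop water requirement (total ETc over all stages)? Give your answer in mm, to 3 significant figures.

446 mm

initial: 0.41 × 2.85 × 15 = 17.53 mm
development: 0.71 × 5.82 × 30 = 123.97 mm
mid-season: 1.02 × 6.94 × 35 = 247.76 mm
late-season: 0.89 × 4.24 × 15 = 56.60 mm
Seasonal total = 445.86 mm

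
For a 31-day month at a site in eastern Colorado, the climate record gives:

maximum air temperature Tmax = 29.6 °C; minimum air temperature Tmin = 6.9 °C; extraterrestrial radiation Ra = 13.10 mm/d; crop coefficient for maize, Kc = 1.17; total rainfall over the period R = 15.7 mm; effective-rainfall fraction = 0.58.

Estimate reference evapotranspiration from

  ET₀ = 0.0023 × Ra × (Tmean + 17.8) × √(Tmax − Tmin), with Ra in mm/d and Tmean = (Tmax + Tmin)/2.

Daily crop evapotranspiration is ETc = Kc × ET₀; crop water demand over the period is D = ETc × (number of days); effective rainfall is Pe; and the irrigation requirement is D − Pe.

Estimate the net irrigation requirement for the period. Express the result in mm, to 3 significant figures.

Tmean = (29.6 + 6.9)/2 = 18.25 °C
ET₀ = 0.0023 × 13.10 × (18.25 + 17.8) × √22.7 = 0.0023 × 13.10 × 36.05 × 4.7645 = 5.1751 mm/d
ETc = Kc × ET₀ = 1.17 × 5.1751 = 6.0549 mm/d
Crop demand D = ETc × 31 d = 6.0549 × 31 = 187.702 mm
Pe = 0.58 × 15.7 = 9.106 mm
D − Pe = 187.702 − 9.106 = 178.596 mm

179 mm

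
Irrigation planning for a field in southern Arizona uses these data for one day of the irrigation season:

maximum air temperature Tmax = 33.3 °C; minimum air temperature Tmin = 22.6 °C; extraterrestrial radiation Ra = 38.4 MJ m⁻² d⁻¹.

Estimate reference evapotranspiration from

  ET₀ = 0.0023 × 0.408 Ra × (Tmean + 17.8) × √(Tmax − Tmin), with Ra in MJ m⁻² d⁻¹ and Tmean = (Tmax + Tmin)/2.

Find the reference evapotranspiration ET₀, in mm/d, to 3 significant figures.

Tmean = (33.3 + 22.6)/2 = 27.95 °C
0.408 Ra = 0.408 × 38.4 = 15.6672 mm/d equivalent
ET₀ = 0.0023 × 15.6672 × (27.95 + 17.8) × √10.7 = 0.0023 × 15.6672 × 45.75 × 3.2711 = 5.3927 mm/d

5.39 mm/d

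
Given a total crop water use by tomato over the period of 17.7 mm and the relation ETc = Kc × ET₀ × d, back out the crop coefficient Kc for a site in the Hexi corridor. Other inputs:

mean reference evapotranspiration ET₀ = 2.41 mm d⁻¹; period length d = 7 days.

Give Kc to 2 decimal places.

ETc = Kc × ET₀ × d  ⇒  Kc = ETc / (ET₀ × d)
Kc = 17.7 / (2.41 × 7) = 17.7 / 16.87 = 1.0492

1.05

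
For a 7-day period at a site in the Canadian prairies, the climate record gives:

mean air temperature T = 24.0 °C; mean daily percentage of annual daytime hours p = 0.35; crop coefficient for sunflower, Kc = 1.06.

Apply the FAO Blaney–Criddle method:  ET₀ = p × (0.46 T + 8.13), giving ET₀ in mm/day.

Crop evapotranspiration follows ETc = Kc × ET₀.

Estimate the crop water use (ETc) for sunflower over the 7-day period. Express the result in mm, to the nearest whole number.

50 mm

ET₀ = 0.35 × (0.46 × 24.0 + 8.13) = 0.35 × 19.170 = 6.7095 mm/d
ETc = Kc × ET₀ = 1.06 × 6.7095 = 7.1121 mm/d
Over 7 days: 7.1121 × 7 = 49.785 mm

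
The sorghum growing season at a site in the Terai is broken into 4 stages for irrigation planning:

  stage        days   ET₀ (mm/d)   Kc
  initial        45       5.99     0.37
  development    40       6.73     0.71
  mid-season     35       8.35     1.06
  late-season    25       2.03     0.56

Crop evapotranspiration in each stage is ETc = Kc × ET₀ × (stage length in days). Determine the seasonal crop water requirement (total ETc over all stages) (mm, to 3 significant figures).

629 mm

initial: 0.37 × 5.99 × 45 = 99.73 mm
development: 0.71 × 6.73 × 40 = 191.13 mm
mid-season: 1.06 × 8.35 × 35 = 309.79 mm
late-season: 0.56 × 2.03 × 25 = 28.42 mm
Seasonal total = 629.07 mm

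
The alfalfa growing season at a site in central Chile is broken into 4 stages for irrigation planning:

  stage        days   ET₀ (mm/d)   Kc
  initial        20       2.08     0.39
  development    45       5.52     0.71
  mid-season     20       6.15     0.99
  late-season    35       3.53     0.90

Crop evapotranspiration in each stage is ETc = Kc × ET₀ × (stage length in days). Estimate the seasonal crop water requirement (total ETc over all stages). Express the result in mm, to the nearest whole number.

initial: 0.39 × 2.08 × 20 = 16.22 mm
development: 0.71 × 5.52 × 45 = 176.36 mm
mid-season: 0.99 × 6.15 × 20 = 121.77 mm
late-season: 0.90 × 3.53 × 35 = 111.20 mm
Seasonal total = 425.55 mm

426 mm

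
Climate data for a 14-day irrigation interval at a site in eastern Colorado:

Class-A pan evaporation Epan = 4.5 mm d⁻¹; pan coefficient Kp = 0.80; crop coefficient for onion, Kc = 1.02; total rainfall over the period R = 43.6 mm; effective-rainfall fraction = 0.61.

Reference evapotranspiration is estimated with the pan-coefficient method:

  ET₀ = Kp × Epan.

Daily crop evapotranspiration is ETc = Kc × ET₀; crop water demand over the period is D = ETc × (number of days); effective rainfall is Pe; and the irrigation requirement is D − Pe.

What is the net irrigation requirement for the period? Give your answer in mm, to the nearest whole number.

25 mm

ET₀ = 0.80 × 4.5 = 3.6000 mm/d
ETc = Kc × ET₀ = 1.02 × 3.6000 = 3.6720 mm/d
Crop demand D = ETc × 14 d = 3.6720 × 14 = 51.408 mm
Pe = 0.61 × 43.6 = 26.596 mm
D − Pe = 51.408 − 26.596 = 24.812 mm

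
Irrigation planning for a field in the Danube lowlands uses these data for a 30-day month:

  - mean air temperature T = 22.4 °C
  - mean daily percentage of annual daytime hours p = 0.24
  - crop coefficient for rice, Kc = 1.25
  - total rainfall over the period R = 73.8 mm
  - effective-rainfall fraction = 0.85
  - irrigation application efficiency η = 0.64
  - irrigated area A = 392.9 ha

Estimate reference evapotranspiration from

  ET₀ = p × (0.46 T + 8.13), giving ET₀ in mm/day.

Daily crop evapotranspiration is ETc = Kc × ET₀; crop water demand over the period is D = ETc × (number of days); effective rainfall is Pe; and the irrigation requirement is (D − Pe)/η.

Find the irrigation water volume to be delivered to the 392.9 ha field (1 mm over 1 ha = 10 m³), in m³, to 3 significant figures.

ET₀ = 0.24 × (0.46 × 22.4 + 8.13) = 0.24 × 18.434 = 4.4242 mm/d
ETc = Kc × ET₀ = 1.25 × 4.4242 = 5.5303 mm/d
Crop demand D = ETc × 30 d = 5.5303 × 30 = 165.909 mm
Pe = 0.85 × 73.8 = 62.730 mm
D − Pe = 165.909 − 62.730 = 103.179 mm
Gross irrigation = 103.179 / 0.64 = 161.217 mm
Volume = 161.217 mm × 392.9 ha × 10 = 633421.6 m³

633000 m³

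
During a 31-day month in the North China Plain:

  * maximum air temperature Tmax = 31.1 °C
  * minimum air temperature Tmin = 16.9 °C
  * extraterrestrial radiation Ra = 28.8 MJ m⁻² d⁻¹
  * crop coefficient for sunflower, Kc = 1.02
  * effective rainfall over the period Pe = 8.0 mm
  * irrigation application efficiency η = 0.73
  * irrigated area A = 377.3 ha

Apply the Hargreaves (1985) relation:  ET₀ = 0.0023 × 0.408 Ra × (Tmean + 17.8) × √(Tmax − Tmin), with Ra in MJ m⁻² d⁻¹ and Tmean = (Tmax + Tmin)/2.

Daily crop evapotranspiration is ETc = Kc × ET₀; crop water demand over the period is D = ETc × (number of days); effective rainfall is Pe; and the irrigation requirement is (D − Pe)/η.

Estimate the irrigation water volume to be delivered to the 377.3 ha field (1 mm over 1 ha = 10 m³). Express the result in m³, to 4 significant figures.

Tmean = (31.1 + 16.9)/2 = 24.00 °C
0.408 Ra = 0.408 × 28.8 = 11.7504 mm/d equivalent
ET₀ = 0.0023 × 11.7504 × (24.00 + 17.8) × √14.2 = 0.0023 × 11.7504 × 41.80 × 3.7683 = 4.2570 mm/d
ETc = Kc × ET₀ = 1.02 × 4.2570 = 4.3421 mm/d
Crop demand D = ETc × 31 d = 4.3421 × 31 = 134.605 mm
D − Pe = 134.605 − 8.0 = 126.605 mm
Gross irrigation = 126.605 / 0.73 = 173.432 mm
Volume = 173.432 mm × 377.3 ha × 10 = 654358.9 m³

654400 m³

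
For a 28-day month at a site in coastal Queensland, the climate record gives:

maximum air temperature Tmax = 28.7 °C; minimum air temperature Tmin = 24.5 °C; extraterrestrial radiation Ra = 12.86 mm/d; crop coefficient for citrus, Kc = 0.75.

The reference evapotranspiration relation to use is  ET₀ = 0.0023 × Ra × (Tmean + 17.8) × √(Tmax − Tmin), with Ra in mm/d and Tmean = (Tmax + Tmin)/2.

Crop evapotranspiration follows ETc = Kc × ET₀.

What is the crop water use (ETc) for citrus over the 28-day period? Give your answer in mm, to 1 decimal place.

56.5 mm

Tmean = (28.7 + 24.5)/2 = 26.60 °C
ET₀ = 0.0023 × 12.86 × (26.60 + 17.8) × √4.2 = 0.0023 × 12.86 × 44.40 × 2.0494 = 2.6914 mm/d
ETc = Kc × ET₀ = 0.75 × 2.6914 = 2.0186 mm/d
Over 28 days: 2.0186 × 28 = 56.521 mm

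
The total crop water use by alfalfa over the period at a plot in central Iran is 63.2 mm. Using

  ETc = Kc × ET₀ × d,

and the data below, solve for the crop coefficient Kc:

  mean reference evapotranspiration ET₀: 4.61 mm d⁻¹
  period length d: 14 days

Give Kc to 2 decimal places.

ETc = Kc × ET₀ × d  ⇒  Kc = ETc / (ET₀ × d)
Kc = 63.2 / (4.61 × 14) = 63.2 / 64.54 = 0.9792

0.98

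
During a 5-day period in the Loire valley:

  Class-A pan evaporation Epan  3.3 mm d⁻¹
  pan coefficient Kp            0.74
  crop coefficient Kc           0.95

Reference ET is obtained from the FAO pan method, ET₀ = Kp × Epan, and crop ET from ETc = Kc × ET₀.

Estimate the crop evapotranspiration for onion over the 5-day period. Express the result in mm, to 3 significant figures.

11.6 mm

ET₀ = 0.74 × 3.3 = 2.4420 mm/d
ETc = Kc × ET₀ = 0.95 × 2.4420 = 2.3199 mm/d
Over 5 days: 2.3199 × 5 = 11.600 mm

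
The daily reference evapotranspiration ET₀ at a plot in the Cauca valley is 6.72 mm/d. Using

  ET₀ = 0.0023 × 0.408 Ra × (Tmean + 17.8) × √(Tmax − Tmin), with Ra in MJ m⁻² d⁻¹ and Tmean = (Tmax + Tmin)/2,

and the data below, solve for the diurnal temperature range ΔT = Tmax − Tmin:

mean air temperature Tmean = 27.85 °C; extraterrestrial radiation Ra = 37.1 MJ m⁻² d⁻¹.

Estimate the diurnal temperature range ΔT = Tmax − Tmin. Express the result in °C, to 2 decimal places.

17.88 °C

√ΔT = ET₀ / [0.0023 × 0.408 × Ra × (Tmean+17.8)] = 6.72 / (0.0023 × 15.1368 × 45.65) = 4.2283
ΔT = 4.2283² = 17.879 °C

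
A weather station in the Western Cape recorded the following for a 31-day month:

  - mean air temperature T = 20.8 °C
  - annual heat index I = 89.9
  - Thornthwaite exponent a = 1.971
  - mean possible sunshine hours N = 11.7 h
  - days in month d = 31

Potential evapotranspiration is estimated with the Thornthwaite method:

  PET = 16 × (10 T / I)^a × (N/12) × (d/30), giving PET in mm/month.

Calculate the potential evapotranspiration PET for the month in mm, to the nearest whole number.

10T/I = 10 × 20.8 / 89.9 = 2.3137
(10T/I)^a = 2.3137^1.971 = 5.2246
Uncorrected PET = 16 × 5.2246 = 83.594 mm
Correction = (N/12)(d/30) = (11.7/12)(31/30) = 1.0075
PET = 83.594 × 1.0075 = 84.221 mm/month

84 mm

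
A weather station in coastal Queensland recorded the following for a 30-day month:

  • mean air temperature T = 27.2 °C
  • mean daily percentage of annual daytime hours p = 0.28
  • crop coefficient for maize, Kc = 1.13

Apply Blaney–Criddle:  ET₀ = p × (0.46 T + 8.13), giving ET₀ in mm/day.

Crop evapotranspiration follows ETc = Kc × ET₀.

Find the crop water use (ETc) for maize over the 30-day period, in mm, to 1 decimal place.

195.9 mm

ET₀ = 0.28 × (0.46 × 27.2 + 8.13) = 0.28 × 20.642 = 5.7798 mm/d
ETc = Kc × ET₀ = 1.13 × 5.7798 = 6.5312 mm/d
Over 30 days: 6.5312 × 30 = 195.936 mm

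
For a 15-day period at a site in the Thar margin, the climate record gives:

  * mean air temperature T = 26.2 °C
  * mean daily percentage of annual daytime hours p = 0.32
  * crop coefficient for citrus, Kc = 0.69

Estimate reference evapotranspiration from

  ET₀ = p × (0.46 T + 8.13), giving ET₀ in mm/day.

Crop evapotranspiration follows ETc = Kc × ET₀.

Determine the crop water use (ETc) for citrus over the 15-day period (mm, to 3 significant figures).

ET₀ = 0.32 × (0.46 × 26.2 + 8.13) = 0.32 × 20.182 = 6.4582 mm/d
ETc = Kc × ET₀ = 0.69 × 6.4582 = 4.4562 mm/d
Over 15 days: 4.4562 × 15 = 66.843 mm

66.8 mm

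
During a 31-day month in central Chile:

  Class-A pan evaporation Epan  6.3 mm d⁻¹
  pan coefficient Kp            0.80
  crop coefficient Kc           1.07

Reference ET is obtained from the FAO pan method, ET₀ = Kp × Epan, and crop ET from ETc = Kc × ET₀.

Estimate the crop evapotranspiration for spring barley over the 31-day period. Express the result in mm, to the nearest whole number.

ET₀ = 0.80 × 6.3 = 5.0400 mm/d
ETc = Kc × ET₀ = 1.07 × 5.0400 = 5.3928 mm/d
Over 31 days: 5.3928 × 31 = 167.177 mm

167 mm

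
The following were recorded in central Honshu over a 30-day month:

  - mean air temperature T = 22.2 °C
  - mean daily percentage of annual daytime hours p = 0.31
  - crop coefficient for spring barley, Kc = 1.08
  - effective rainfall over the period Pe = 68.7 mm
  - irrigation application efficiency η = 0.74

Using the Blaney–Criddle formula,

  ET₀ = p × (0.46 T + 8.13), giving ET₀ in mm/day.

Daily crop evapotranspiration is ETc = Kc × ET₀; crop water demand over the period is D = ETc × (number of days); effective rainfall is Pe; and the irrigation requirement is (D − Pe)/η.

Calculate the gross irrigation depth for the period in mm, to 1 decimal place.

ET₀ = 0.31 × (0.46 × 22.2 + 8.13) = 0.31 × 18.342 = 5.6860 mm/d
ETc = Kc × ET₀ = 1.08 × 5.6860 = 6.1409 mm/d
Crop demand D = ETc × 30 d = 6.1409 × 30 = 184.227 mm
D − Pe = 184.227 − 68.7 = 115.527 mm
Gross irrigation = 115.527 / 0.74 = 156.118 mm

156.1 mm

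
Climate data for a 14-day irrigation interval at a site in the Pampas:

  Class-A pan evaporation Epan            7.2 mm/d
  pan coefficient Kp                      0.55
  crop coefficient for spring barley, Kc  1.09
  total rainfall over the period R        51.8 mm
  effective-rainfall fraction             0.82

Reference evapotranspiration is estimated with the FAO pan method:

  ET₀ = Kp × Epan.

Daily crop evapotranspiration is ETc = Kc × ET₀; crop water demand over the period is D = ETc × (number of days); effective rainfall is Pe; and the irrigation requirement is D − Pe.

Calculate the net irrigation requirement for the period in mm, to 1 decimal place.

ET₀ = 0.55 × 7.2 = 3.9600 mm/d
ETc = Kc × ET₀ = 1.09 × 3.9600 = 4.3164 mm/d
Crop demand D = ETc × 14 d = 4.3164 × 14 = 60.430 mm
Pe = 0.82 × 51.8 = 42.476 mm
D − Pe = 60.430 − 42.476 = 17.954 mm

18.0 mm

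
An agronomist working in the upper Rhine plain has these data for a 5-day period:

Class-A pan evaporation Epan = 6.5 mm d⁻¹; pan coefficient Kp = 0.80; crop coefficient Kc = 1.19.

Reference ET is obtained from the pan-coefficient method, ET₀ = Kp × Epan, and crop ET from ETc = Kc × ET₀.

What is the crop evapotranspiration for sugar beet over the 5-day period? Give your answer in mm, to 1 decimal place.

30.9 mm

ET₀ = 0.80 × 6.5 = 5.2000 mm/d
ETc = Kc × ET₀ = 1.19 × 5.2000 = 6.1880 mm/d
Over 5 days: 6.1880 × 5 = 30.940 mm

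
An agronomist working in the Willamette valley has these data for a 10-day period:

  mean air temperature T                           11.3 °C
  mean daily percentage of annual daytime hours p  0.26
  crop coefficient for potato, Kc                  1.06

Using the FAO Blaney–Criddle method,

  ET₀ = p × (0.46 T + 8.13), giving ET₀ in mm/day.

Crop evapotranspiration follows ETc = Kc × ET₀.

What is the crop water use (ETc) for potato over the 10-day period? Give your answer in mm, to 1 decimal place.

ET₀ = 0.26 × (0.46 × 11.3 + 8.13) = 0.26 × 13.328 = 3.4653 mm/d
ETc = Kc × ET₀ = 1.06 × 3.4653 = 3.6732 mm/d
Over 10 days: 3.6732 × 10 = 36.732 mm

36.7 mm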